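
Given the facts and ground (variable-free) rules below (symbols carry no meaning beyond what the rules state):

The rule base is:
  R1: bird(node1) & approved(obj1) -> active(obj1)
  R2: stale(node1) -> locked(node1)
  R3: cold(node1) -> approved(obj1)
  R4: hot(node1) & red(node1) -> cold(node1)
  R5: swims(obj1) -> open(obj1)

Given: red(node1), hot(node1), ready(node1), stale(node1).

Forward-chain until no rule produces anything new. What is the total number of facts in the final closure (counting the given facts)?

Round 1 fires R2, R4, giving locked(node1), cold(node1).
Round 2 fires R3, giving approved(obj1).
Closure: {approved(obj1), cold(node1), hot(node1), locked(node1), ready(node1), red(node1), stale(node1)} — 7 facts.

7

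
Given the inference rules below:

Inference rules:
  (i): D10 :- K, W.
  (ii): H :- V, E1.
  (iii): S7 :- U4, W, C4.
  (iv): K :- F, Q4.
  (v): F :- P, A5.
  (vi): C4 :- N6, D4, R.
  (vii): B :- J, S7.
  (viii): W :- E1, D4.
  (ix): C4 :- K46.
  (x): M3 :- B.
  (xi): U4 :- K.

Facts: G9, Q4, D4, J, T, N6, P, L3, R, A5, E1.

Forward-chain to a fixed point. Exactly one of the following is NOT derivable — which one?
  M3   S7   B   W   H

H

Round 1 fires (v), (vi), (viii), giving F, C4, W.
Round 2 fires (iv), giving K.
Round 3 fires (i), (xi), giving D10, U4.
Round 4 fires (iii), giving S7.
Round 5 fires (vii), giving B.
Round 6 fires (x), giving M3.
Derived: W (round 1), S7 (round 4), M3 (round 6), B (round 5). H never appears in any round.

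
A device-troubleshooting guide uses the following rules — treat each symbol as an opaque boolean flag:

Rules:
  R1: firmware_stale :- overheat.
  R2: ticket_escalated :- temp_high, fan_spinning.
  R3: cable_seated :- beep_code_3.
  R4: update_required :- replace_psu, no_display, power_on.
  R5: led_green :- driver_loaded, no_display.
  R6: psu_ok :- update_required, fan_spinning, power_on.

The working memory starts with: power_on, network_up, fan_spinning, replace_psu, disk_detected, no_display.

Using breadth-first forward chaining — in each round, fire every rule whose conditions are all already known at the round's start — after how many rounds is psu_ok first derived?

[1] R4 [update_required :- replace_psu, no_display, power_on.]. ⇒ new: update_required.
[2] R6 [psu_ok :- update_required, fan_spinning, power_on.]. ⇒ new: psu_ok.
psu_ok first appears in round 2.

2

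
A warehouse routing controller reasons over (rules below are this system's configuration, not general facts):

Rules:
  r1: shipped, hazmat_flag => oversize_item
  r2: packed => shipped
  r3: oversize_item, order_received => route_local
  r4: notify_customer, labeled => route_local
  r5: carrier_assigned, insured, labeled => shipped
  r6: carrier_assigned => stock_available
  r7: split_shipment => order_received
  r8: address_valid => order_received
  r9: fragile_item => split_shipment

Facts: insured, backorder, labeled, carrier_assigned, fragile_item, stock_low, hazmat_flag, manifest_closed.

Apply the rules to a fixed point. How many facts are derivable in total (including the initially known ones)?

14

Round 1 — r5, r6, r9, derive shipped, stock_available, split_shipment.
Round 2 — r1, r7, derive oversize_item, order_received.
Round 3 — r3, derive route_local.
Closure: {backorder, carrier_assigned, fragile_item, hazmat_flag, insured, labeled, manifest_closed, order_received, oversize_item, route_local, shipped, split_shipment, stock_available, stock_low} — 14 facts.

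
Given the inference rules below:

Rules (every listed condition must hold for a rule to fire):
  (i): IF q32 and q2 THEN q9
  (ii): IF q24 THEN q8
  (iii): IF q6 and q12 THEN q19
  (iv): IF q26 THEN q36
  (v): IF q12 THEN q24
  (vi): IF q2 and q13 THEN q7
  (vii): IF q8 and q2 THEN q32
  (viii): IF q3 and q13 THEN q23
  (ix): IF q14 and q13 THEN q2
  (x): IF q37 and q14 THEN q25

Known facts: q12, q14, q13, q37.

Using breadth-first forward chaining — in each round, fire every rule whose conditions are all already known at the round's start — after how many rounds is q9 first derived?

Round 1: (v) [IF q12 THEN q24]; (ix) [IF q14 and q13 THEN q2]; (x) [IF q37 and q14 THEN q25]. New: q24, q2, q25.
Round 2: (ii) [IF q24 THEN q8]; (vi) [IF q2 and q13 THEN q7]. New: q8, q7.
Round 3: (vii) [IF q8 and q2 THEN q32]. New: q32.
Round 4: (i) [IF q32 and q2 THEN q9]. New: q9.
q9 first appears in round 4.

4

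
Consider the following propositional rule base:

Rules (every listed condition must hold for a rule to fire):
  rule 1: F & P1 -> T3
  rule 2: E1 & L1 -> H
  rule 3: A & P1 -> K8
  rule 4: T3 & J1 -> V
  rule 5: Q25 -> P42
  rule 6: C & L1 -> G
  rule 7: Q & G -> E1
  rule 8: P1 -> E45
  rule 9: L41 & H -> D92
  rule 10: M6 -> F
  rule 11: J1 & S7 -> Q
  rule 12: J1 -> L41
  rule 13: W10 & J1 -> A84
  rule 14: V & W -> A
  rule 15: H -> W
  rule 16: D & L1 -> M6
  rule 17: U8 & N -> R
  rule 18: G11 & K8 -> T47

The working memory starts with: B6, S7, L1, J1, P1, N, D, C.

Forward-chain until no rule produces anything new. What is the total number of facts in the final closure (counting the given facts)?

22

Round 1: rule 6 [C & L1 -> G]; rule 8 [P1 -> E45]; rule 11 [J1 & S7 -> Q]; rule 12 [J1 -> L41]; rule 16 [D & L1 -> M6]. Adds G, E45, Q, L41, M6.
Round 2: rule 7 [Q & G -> E1]; rule 10 [M6 -> F]. Adds E1, F.
Round 3: rule 1 [F & P1 -> T3]; rule 2 [E1 & L1 -> H]. Adds T3, H.
Round 4: rule 4 [T3 & J1 -> V]; rule 9 [L41 & H -> D92]; rule 15 [H -> W]. Adds V, D92, W.
Round 5: rule 14 [V & W -> A]. Adds A.
Round 6: rule 3 [A & P1 -> K8]. Adds K8.
Closure: {A, B6, C, D, D92, E1, E45, F, G, H, J1, K8, L1, L41, M6, N, P1, Q, S7, T3, V, W} — 22 facts.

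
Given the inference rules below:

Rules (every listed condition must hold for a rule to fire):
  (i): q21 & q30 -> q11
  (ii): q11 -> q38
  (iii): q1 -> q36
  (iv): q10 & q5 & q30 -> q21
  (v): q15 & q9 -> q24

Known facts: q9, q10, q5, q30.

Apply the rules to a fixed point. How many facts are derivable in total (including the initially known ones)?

[1] (iv) [q10 & q5 & q30 -> q21]. ⇒ new: q21.
[2] (i) [q21 & q30 -> q11]. ⇒ new: q11.
[3] (ii) [q11 -> q38]. ⇒ new: q38.
Closure: {q10, q11, q21, q30, q38, q5, q9} — 7 facts.

7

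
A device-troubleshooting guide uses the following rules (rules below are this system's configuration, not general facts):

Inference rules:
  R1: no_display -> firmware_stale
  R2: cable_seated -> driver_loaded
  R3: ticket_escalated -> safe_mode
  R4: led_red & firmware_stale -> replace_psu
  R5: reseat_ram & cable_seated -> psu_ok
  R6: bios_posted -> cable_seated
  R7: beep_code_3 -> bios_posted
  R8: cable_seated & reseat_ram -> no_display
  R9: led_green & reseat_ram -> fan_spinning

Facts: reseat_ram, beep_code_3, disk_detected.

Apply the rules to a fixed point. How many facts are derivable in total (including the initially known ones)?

Round 1 fires R7, giving bios_posted.
Round 2 fires R6, giving cable_seated.
Round 3 fires R2, R5, R8, giving driver_loaded, psu_ok, no_display.
Round 4 fires R1, giving firmware_stale.
Closure: {beep_code_3, bios_posted, cable_seated, disk_detected, driver_loaded, firmware_stale, no_display, psu_ok, reseat_ram} — 9 facts.

9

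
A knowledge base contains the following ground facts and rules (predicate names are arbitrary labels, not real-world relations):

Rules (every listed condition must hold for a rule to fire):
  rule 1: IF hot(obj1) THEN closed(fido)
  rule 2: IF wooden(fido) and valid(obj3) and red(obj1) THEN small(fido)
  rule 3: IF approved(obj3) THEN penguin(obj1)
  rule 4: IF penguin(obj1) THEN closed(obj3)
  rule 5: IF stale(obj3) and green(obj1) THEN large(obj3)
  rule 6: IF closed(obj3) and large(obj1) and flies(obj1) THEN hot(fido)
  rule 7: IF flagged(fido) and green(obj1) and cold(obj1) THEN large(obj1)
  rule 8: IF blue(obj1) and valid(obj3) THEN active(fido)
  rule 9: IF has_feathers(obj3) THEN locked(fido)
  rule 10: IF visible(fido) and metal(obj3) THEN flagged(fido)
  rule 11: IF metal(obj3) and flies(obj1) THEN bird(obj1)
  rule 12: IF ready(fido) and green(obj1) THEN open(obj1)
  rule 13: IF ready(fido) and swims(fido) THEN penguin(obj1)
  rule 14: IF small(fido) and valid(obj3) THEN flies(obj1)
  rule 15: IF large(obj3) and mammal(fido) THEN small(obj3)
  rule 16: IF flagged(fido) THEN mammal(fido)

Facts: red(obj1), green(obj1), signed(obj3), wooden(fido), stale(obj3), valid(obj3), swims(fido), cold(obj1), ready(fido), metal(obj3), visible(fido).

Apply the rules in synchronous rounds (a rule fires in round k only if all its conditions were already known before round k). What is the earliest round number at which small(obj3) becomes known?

Round 1: rule 2 [IF wooden(fido) and valid(obj3) and red(obj1) THEN small(fido)]; rule 5 [IF stale(obj3) and green(obj1) THEN large(obj3)]; rule 10 [IF visible(fido) and metal(obj3) THEN flagged(fido)]; rule 12 [IF ready(fido) and green(obj1) THEN open(obj1)]; rule 13 [IF ready(fido) and swims(fido) THEN penguin(obj1)]. Adds small(fido), large(obj3), flagged(fido), open(obj1), penguin(obj1).
Round 2: rule 4 [IF penguin(obj1) THEN closed(obj3)]; rule 7 [IF flagged(fido) and green(obj1) and cold(obj1) THEN large(obj1)]; rule 14 [IF small(fido) and valid(obj3) THEN flies(obj1)]; rule 16 [IF flagged(fido) THEN mammal(fido)]. Adds closed(obj3), large(obj1), flies(obj1), mammal(fido).
Round 3: rule 6 [IF closed(obj3) and large(obj1) and flies(obj1) THEN hot(fido)]; rule 11 [IF metal(obj3) and flies(obj1) THEN bird(obj1)]; rule 15 [IF large(obj3) and mammal(fido) THEN small(obj3)]. Adds hot(fido), bird(obj1), small(obj3).
small(obj3) first appears in round 3.

3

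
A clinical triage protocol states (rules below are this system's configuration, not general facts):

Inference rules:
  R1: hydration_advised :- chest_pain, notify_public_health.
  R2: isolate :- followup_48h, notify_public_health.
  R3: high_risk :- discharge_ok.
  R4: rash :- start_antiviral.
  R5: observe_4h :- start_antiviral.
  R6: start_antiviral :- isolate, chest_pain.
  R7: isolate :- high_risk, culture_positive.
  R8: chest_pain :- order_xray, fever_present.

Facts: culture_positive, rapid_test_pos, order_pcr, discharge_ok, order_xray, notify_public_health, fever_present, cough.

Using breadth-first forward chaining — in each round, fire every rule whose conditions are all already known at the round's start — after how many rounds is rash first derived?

Round 1: R3 [high_risk :- discharge_ok.]; R8 [chest_pain :- order_xray, fever_present.]. New: high_risk, chest_pain.
Round 2: R1 [hydration_advised :- chest_pain, notify_public_health.]; R7 [isolate :- high_risk, culture_positive.]. New: hydration_advised, isolate.
Round 3: R6 [start_antiviral :- isolate, chest_pain.]. New: start_antiviral.
Round 4: R4 [rash :- start_antiviral.]; R5 [observe_4h :- start_antiviral.]. New: rash, observe_4h.
rash first appears in round 4.

4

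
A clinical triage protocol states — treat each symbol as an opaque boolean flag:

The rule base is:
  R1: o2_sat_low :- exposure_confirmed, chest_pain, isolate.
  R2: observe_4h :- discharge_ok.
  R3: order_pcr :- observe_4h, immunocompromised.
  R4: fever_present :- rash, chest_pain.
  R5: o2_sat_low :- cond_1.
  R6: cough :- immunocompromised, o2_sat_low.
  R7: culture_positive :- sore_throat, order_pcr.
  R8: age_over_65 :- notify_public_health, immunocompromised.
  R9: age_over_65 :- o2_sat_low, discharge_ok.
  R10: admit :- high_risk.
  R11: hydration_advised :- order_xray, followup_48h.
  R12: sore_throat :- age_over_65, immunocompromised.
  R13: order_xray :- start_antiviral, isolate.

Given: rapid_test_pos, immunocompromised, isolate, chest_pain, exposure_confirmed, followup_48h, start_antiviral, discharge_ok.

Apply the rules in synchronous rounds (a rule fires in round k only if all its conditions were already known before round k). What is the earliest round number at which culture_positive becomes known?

Round 1: R1 [o2_sat_low :- exposure_confirmed, chest_pain, isolate.]; R2 [observe_4h :- discharge_ok.]; R13 [order_xray :- start_antiviral, isolate.]. Adds o2_sat_low, observe_4h, order_xray.
Round 2: R3 [order_pcr :- observe_4h, immunocompromised.]; R6 [cough :- immunocompromised, o2_sat_low.]; R9 [age_over_65 :- o2_sat_low, discharge_ok.]; R11 [hydration_advised :- order_xray, followup_48h.]. Adds order_pcr, cough, age_over_65, hydration_advised.
Round 3: R12 [sore_throat :- age_over_65, immunocompromised.]. Adds sore_throat.
Round 4: R7 [culture_positive :- sore_throat, order_pcr.]. Adds culture_positive.
culture_positive first appears in round 4.

4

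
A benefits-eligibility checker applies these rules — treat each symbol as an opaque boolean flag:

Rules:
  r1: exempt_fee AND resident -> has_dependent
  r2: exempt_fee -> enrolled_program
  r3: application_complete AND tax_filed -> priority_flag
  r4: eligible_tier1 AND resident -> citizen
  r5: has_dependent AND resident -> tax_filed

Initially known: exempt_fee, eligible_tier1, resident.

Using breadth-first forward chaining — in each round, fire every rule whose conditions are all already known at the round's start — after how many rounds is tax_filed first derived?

2

Round 1: r1 [exempt_fee AND resident -> has_dependent]; r2 [exempt_fee -> enrolled_program]; r4 [eligible_tier1 AND resident -> citizen]. New: has_dependent, enrolled_program, citizen.
Round 2: r5 [has_dependent AND resident -> tax_filed]. New: tax_filed.
tax_filed first appears in round 2.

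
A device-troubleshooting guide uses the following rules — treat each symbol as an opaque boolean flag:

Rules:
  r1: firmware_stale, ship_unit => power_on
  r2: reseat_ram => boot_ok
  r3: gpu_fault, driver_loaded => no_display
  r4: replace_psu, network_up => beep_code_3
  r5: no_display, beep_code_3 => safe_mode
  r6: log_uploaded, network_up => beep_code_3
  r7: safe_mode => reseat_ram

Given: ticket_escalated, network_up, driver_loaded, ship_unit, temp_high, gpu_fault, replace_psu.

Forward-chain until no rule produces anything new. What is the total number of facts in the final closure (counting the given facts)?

Round 1 fires r3, r4, giving no_display, beep_code_3.
Round 2 fires r5, giving safe_mode.
Round 3 fires r7, giving reseat_ram.
Round 4 fires r2, giving boot_ok.
Closure: {beep_code_3, boot_ok, driver_loaded, gpu_fault, network_up, no_display, replace_psu, reseat_ram, safe_mode, ship_unit, temp_high, ticket_escalated} — 12 facts.

12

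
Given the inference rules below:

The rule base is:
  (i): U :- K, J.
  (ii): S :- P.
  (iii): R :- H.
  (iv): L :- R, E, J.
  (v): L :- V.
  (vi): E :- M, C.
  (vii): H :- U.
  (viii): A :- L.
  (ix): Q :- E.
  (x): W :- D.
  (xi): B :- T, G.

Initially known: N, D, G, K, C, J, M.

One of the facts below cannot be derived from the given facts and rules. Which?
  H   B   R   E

B

Round 1: (i) [U :- K, J.]; (vi) [E :- M, C.]; (x) [W :- D.]. Adds U, E, W.
Round 2: (vii) [H :- U.]; (ix) [Q :- E.]. Adds H, Q.
Round 3: (iii) [R :- H.]. Adds R.
Round 4: (iv) [L :- R, E, J.]. Adds L.
Round 5: (viii) [A :- L.]. Adds A.
Derived: R (round 3), H (round 2), E (round 1). B never appears in any round.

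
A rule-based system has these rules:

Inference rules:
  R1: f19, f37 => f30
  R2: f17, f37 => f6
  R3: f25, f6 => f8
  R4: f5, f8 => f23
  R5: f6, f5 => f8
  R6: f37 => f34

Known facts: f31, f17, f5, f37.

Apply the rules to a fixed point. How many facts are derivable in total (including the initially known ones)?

8

Round 1: R2 [f17, f37 => f6]; R6 [f37 => f34]. Adds f6, f34.
Round 2: R5 [f6, f5 => f8]. Adds f8.
Round 3: R4 [f5, f8 => f23]. Adds f23.
Closure: {f17, f23, f31, f34, f37, f5, f6, f8} — 8 facts.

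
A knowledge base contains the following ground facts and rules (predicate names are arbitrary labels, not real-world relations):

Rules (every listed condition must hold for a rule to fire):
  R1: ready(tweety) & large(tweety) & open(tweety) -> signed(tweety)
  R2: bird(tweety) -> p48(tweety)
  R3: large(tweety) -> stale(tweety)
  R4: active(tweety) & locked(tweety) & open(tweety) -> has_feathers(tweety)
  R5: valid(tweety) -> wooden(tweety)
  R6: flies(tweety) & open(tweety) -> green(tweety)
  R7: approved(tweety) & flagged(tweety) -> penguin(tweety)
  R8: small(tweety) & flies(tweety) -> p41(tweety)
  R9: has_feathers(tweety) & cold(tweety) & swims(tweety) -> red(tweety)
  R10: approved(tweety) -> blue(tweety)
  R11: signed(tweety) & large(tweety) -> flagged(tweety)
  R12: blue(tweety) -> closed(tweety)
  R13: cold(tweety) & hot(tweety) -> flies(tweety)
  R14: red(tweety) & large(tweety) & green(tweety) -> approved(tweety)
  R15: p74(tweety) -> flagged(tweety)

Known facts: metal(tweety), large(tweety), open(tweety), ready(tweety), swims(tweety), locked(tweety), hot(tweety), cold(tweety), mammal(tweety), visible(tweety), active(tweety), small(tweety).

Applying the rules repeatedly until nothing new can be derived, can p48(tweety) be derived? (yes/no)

Round 1 fires R1, R3, R4, R13, giving signed(tweety), stale(tweety), has_feathers(tweety), flies(tweety).
Round 2 fires R6, R8, R9, R11, giving green(tweety), p41(tweety), red(tweety), flagged(tweety).
Round 3 fires R14, giving approved(tweety).
Round 4 fires R7, R10, giving penguin(tweety), blue(tweety).
Round 5 fires R12, giving closed(tweety).
Fixed point reached. p48(tweety) is concluded only by R2; R2 needs bird(tweety) (never derived).

no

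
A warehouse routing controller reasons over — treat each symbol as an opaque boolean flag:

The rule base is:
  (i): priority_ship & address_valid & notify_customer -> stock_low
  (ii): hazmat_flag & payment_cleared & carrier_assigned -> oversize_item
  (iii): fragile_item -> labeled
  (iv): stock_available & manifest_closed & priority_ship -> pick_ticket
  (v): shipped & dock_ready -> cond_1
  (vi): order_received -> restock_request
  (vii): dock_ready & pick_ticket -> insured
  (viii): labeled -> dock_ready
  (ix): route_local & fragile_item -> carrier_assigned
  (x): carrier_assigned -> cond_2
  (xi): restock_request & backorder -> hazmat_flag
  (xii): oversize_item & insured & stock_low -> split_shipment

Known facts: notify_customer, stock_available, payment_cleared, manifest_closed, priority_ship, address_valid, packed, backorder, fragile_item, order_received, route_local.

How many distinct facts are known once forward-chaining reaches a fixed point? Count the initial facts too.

22

[1] (i) [priority_ship & address_valid & notify_customer -> stock_low]; (iii) [fragile_item -> labeled]; (iv) [stock_available & manifest_closed & priority_ship -> pick_ticket]; (vi) [order_received -> restock_request]; (ix) [route_local & fragile_item -> carrier_assigned]. ⇒ new: stock_low, labeled, pick_ticket, restock_request, carrier_assigned.
[2] (viii) [labeled -> dock_ready]; (x) [carrier_assigned -> cond_2]; (xi) [restock_request & backorder -> hazmat_flag]. ⇒ new: dock_ready, cond_2, hazmat_flag.
[3] (ii) [hazmat_flag & payment_cleared & carrier_assigned -> oversize_item]; (vii) [dock_ready & pick_ticket -> insured]. ⇒ new: oversize_item, insured.
[4] (xii) [oversize_item & insured & stock_low -> split_shipment]. ⇒ new: split_shipment.
Closure: {address_valid, backorder, carrier_assigned, cond_2, dock_ready, fragile_item, hazmat_flag, insured, labeled, manifest_closed, notify_customer, order_received, oversize_item, packed, payment_cleared, pick_ticket, priority_ship, restock_request, route_local, split_shipment, stock_available, stock_low} — 22 facts.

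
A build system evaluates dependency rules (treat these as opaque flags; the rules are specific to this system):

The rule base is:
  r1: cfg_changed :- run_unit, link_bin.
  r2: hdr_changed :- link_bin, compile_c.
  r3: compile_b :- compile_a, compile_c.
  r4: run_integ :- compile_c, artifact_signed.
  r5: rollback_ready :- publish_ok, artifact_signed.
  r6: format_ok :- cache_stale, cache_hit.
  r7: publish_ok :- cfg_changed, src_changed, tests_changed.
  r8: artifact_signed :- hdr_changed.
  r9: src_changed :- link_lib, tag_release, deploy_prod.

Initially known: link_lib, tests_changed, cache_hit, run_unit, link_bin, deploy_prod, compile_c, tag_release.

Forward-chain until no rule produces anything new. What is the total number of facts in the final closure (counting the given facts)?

Round 1 fires r1, r2, r9, giving cfg_changed, hdr_changed, src_changed.
Round 2 fires r7, r8, giving publish_ok, artifact_signed.
Round 3 fires r4, r5, giving run_integ, rollback_ready.
Closure: {artifact_signed, cache_hit, cfg_changed, compile_c, deploy_prod, hdr_changed, link_bin, link_lib, publish_ok, rollback_ready, run_integ, run_unit, src_changed, tag_release, tests_changed} — 15 facts.

15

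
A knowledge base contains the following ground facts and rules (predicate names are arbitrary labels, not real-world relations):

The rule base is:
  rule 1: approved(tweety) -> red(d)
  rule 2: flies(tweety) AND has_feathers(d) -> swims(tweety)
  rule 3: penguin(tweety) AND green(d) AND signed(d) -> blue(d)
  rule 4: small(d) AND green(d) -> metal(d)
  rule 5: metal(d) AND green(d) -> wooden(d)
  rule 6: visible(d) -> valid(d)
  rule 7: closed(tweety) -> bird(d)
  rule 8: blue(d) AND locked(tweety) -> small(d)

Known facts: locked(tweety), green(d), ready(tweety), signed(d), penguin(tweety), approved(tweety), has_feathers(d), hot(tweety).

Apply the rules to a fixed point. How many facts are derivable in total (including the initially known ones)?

Round 1: rule 1 [approved(tweety) -> red(d)]; rule 3 [penguin(tweety) AND green(d) AND signed(d) -> blue(d)]. Adds red(d), blue(d).
Round 2: rule 8 [blue(d) AND locked(tweety) -> small(d)]. Adds small(d).
Round 3: rule 4 [small(d) AND green(d) -> metal(d)]. Adds metal(d).
Round 4: rule 5 [metal(d) AND green(d) -> wooden(d)]. Adds wooden(d).
Closure: {approved(tweety), blue(d), green(d), has_feathers(d), hot(tweety), locked(tweety), metal(d), penguin(tweety), ready(tweety), red(d), signed(d), small(d), wooden(d)} — 13 facts.

13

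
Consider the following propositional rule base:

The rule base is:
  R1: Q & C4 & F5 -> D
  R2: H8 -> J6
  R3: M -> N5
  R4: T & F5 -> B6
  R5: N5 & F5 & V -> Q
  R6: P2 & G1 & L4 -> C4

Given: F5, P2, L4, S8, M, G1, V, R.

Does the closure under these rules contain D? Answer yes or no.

Round 1: R3 [M -> N5]; R6 [P2 & G1 & L4 -> C4]. Adds N5, C4.
Round 2: R5 [N5 & F5 & V -> Q]. Adds Q.
Round 3: R1 [Q & C4 & F5 -> D]. Adds D.
D appears in round 3, so it is derivable.

yes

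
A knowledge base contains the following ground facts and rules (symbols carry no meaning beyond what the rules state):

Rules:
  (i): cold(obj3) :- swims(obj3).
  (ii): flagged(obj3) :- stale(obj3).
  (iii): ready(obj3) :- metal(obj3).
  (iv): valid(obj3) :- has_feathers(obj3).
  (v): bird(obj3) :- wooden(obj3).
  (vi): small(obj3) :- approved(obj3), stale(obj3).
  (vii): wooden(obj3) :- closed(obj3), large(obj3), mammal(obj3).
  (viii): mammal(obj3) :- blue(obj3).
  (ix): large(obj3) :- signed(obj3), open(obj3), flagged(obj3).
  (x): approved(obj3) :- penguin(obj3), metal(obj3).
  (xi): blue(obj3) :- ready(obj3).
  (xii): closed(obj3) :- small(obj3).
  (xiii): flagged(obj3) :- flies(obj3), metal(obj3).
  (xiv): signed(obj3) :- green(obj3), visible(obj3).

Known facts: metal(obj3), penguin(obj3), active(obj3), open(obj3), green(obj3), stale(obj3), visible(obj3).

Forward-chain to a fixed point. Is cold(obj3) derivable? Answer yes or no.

Round 1: (ii) [flagged(obj3) :- stale(obj3).]; (iii) [ready(obj3) :- metal(obj3).]; (x) [approved(obj3) :- penguin(obj3), metal(obj3).]; (xiv) [signed(obj3) :- green(obj3), visible(obj3).]. New: flagged(obj3), ready(obj3), approved(obj3), signed(obj3).
Round 2: (vi) [small(obj3) :- approved(obj3), stale(obj3).]; (ix) [large(obj3) :- signed(obj3), open(obj3), flagged(obj3).]; (xi) [blue(obj3) :- ready(obj3).]. New: small(obj3), large(obj3), blue(obj3).
Round 3: (viii) [mammal(obj3) :- blue(obj3).]; (xii) [closed(obj3) :- small(obj3).]. New: mammal(obj3), closed(obj3).
Round 4: (vii) [wooden(obj3) :- closed(obj3), large(obj3), mammal(obj3).]. New: wooden(obj3).
Round 5: (v) [bird(obj3) :- wooden(obj3).]. New: bird(obj3).
Fixed point reached. cold(obj3) is concluded only by (i); (i) needs swims(obj3) (never derived).

no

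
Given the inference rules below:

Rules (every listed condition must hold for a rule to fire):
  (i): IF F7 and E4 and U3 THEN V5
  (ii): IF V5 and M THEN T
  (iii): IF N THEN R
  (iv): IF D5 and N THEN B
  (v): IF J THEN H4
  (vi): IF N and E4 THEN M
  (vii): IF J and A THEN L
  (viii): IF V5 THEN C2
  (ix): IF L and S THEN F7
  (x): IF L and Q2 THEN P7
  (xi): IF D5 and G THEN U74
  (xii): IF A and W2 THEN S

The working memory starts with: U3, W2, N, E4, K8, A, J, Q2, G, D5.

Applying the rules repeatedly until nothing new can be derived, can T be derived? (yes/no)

yes

Round 1 — (iii), (iv), (v), (vi), (vii), (xi), (xii), derive R, B, H4, M, L, U74, S.
Round 2 — (ix), (x), derive F7, P7.
Round 3 — (i), derive V5.
Round 4 — (ii), (viii), derive T, C2.
T appears in round 4, so it is derivable.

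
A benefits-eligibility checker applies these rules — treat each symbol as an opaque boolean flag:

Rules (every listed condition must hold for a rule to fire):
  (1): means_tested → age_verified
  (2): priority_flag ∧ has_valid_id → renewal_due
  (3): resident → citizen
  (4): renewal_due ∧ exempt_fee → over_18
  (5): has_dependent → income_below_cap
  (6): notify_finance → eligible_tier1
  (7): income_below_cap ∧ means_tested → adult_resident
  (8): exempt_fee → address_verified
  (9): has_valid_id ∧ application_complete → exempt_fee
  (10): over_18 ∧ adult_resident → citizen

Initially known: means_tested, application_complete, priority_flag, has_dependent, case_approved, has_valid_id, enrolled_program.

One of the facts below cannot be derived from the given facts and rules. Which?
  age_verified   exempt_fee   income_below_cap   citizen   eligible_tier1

Round 1 fires (1), (2), (5), (9), giving age_verified, renewal_due, income_below_cap, exempt_fee.
Round 2 fires (4), (7), (8), giving over_18, adult_resident, address_verified.
Round 3 fires (10), giving citizen.
Derived: exempt_fee (round 1), citizen (round 3), income_below_cap (round 1), age_verified (round 1). eligible_tier1 never appears in any round.

eligible_tier1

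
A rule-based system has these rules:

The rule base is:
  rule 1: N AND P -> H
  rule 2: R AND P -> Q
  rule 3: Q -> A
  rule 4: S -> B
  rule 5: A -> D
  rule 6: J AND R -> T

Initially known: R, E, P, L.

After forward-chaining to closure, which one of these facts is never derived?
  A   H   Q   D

Round 1 fires rule 2, giving Q.
Round 2 fires rule 3, giving A.
Round 3 fires rule 5, giving D.
Derived: A (round 2), D (round 3), Q (round 1). H never appears in any round.

H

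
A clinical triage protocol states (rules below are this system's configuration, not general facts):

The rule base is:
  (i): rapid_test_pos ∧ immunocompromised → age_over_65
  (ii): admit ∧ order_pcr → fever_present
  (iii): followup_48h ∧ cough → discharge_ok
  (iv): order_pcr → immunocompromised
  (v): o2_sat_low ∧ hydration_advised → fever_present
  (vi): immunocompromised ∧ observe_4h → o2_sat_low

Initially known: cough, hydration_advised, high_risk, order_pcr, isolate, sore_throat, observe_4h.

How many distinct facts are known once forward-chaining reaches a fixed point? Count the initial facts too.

Round 1: (iv) [order_pcr → immunocompromised]. New: immunocompromised.
Round 2: (vi) [immunocompromised ∧ observe_4h → o2_sat_low]. New: o2_sat_low.
Round 3: (v) [o2_sat_low ∧ hydration_advised → fever_present]. New: fever_present.
Closure: {cough, fever_present, high_risk, hydration_advised, immunocompromised, isolate, o2_sat_low, observe_4h, order_pcr, sore_throat} — 10 facts.

10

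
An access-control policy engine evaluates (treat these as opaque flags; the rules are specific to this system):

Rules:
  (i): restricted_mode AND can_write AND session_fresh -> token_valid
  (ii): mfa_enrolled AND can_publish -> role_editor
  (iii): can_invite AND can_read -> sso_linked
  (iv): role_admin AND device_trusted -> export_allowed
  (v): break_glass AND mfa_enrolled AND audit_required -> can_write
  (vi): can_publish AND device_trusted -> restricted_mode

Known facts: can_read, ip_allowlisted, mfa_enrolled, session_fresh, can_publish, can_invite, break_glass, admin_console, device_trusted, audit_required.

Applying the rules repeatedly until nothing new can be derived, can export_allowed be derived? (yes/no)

[1] (ii) [mfa_enrolled AND can_publish -> role_editor]; (iii) [can_invite AND can_read -> sso_linked]; (v) [break_glass AND mfa_enrolled AND audit_required -> can_write]; (vi) [can_publish AND device_trusted -> restricted_mode]. ⇒ new: role_editor, sso_linked, can_write, restricted_mode.
[2] (i) [restricted_mode AND can_write AND session_fresh -> token_valid]. ⇒ new: token_valid.
Fixed point reached. export_allowed is concluded only by (iv); (iv) needs role_admin (never derived).

no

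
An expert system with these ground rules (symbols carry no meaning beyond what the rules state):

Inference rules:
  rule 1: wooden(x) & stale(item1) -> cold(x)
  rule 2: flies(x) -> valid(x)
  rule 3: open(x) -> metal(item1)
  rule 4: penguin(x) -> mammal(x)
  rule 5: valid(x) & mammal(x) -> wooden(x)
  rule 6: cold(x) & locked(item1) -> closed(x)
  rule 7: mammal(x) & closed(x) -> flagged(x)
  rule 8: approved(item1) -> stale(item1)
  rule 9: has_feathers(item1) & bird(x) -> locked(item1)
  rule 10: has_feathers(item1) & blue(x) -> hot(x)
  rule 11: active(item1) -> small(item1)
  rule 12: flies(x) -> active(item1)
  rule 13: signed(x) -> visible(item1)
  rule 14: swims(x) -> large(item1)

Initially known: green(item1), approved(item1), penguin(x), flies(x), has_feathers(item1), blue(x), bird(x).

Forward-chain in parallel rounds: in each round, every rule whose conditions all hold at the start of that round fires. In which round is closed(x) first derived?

4

Round 1 fires rule 2, rule 4, rule 8, rule 9, rule 10, rule 12, giving valid(x), mammal(x), stale(item1), locked(item1), hot(x), active(item1).
Round 2 fires rule 5, rule 11, giving wooden(x), small(item1).
Round 3 fires rule 1, giving cold(x).
Round 4 fires rule 6, giving closed(x).
closed(x) first appears in round 4.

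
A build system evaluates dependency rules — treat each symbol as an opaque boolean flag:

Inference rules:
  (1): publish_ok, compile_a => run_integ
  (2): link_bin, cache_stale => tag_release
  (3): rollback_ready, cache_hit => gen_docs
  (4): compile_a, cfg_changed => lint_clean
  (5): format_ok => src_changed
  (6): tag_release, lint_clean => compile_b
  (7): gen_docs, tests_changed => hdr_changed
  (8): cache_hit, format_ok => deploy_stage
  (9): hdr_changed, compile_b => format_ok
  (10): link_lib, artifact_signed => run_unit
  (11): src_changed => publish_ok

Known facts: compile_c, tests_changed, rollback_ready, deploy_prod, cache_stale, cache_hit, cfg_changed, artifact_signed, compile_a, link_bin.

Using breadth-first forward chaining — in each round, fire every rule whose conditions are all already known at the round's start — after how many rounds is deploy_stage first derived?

Round 1: (2) [link_bin, cache_stale => tag_release]; (3) [rollback_ready, cache_hit => gen_docs]; (4) [compile_a, cfg_changed => lint_clean]. New: tag_release, gen_docs, lint_clean.
Round 2: (6) [tag_release, lint_clean => compile_b]; (7) [gen_docs, tests_changed => hdr_changed]. New: compile_b, hdr_changed.
Round 3: (9) [hdr_changed, compile_b => format_ok]. New: format_ok.
Round 4: (5) [format_ok => src_changed]; (8) [cache_hit, format_ok => deploy_stage]. New: src_changed, deploy_stage.
deploy_stage first appears in round 4.

4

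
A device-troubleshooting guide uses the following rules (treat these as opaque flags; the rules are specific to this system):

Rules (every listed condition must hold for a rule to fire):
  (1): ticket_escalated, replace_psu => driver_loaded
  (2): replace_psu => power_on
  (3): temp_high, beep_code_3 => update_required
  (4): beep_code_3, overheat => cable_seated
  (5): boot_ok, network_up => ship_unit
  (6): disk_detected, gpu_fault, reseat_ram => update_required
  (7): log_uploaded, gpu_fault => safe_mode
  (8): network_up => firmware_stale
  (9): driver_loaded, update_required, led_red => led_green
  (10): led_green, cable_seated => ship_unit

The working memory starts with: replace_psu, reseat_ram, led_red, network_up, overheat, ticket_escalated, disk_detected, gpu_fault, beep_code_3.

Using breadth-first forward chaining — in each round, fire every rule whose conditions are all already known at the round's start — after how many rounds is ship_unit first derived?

Round 1: (1) [ticket_escalated, replace_psu => driver_loaded]; (2) [replace_psu => power_on]; (4) [beep_code_3, overheat => cable_seated]; (6) [disk_detected, gpu_fault, reseat_ram => update_required]; (8) [network_up => firmware_stale]. Adds driver_loaded, power_on, cable_seated, update_required, firmware_stale.
Round 2: (9) [driver_loaded, update_required, led_red => led_green]. Adds led_green.
Round 3: (10) [led_green, cable_seated => ship_unit]. Adds ship_unit.
ship_unit first appears in round 3.

3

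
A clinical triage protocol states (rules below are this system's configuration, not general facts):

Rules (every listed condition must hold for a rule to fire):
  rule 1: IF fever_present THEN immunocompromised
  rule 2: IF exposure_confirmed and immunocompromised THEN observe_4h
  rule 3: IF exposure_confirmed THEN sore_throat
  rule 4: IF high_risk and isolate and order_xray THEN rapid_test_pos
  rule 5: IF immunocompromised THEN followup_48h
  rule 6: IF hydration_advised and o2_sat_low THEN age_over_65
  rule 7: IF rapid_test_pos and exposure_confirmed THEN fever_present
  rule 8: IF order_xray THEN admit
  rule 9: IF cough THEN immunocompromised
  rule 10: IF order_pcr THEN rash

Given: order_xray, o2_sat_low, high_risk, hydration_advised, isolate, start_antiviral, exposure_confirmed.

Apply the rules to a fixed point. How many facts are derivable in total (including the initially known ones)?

Round 1 — rule 3, rule 4, rule 6, rule 8, derive sore_throat, rapid_test_pos, age_over_65, admit.
Round 2 — rule 7, derive fever_present.
Round 3 — rule 1, derive immunocompromised.
Round 4 — rule 2, rule 5, derive observe_4h, followup_48h.
Closure: {admit, age_over_65, exposure_confirmed, fever_present, followup_48h, high_risk, hydration_advised, immunocompromised, isolate, o2_sat_low, observe_4h, order_xray, rapid_test_pos, sore_throat, start_antiviral} — 15 facts.

15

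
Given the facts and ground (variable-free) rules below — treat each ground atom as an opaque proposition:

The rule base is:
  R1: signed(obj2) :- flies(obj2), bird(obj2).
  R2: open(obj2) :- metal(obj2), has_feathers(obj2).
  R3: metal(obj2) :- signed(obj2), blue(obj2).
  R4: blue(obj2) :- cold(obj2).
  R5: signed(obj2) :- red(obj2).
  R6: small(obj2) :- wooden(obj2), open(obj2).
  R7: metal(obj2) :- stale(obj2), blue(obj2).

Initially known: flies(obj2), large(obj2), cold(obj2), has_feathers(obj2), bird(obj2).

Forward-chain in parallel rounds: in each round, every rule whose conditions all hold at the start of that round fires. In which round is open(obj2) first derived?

3

Round 1: R1 [signed(obj2) :- flies(obj2), bird(obj2).]; R4 [blue(obj2) :- cold(obj2).]. New: signed(obj2), blue(obj2).
Round 2: R3 [metal(obj2) :- signed(obj2), blue(obj2).]. New: metal(obj2).
Round 3: R2 [open(obj2) :- metal(obj2), has_feathers(obj2).]. New: open(obj2).
open(obj2) first appears in round 3.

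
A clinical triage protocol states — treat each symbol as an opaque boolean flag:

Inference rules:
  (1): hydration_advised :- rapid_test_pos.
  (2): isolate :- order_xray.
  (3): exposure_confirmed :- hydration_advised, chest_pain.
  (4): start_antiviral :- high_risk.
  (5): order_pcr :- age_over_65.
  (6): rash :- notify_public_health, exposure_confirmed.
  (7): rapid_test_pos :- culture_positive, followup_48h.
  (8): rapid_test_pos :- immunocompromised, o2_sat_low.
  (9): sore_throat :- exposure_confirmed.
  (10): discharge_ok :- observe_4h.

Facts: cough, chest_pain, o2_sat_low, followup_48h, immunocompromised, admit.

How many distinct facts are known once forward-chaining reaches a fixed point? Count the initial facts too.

10

Round 1 fires (8), giving rapid_test_pos.
Round 2 fires (1), giving hydration_advised.
Round 3 fires (3), giving exposure_confirmed.
Round 4 fires (9), giving sore_throat.
Closure: {admit, chest_pain, cough, exposure_confirmed, followup_48h, hydration_advised, immunocompromised, o2_sat_low, rapid_test_pos, sore_throat} — 10 facts.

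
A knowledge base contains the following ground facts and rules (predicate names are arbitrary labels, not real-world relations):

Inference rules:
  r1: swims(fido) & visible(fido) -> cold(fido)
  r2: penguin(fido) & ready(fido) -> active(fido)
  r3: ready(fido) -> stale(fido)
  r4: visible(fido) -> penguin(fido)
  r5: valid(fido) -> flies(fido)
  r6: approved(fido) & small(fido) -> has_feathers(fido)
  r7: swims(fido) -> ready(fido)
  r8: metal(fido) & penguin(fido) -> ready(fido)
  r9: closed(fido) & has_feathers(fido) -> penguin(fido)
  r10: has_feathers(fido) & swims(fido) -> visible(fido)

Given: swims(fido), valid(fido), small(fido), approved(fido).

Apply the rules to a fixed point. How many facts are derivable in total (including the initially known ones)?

Round 1 fires r5, r6, r7, giving flies(fido), has_feathers(fido), ready(fido).
Round 2 fires r3, r10, giving stale(fido), visible(fido).
Round 3 fires r1, r4, giving cold(fido), penguin(fido).
Round 4 fires r2, giving active(fido).
Closure: {active(fido), approved(fido), cold(fido), flies(fido), has_feathers(fido), penguin(fido), ready(fido), small(fido), stale(fido), swims(fido), valid(fido), visible(fido)} — 12 facts.

12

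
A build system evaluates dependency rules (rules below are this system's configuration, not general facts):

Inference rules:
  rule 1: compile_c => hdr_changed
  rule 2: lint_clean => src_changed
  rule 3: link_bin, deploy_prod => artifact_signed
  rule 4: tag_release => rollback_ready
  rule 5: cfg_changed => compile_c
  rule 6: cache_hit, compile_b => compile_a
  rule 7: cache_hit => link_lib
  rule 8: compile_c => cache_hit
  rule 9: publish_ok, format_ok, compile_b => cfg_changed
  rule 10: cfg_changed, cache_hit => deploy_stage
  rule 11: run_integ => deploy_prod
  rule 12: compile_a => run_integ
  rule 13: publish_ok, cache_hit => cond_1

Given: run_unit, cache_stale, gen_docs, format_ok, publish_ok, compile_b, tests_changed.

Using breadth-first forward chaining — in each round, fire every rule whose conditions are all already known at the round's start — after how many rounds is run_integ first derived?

Round 1: rule 9 [publish_ok, format_ok, compile_b => cfg_changed]. Adds cfg_changed.
Round 2: rule 5 [cfg_changed => compile_c]. Adds compile_c.
Round 3: rule 1 [compile_c => hdr_changed]; rule 8 [compile_c => cache_hit]. Adds hdr_changed, cache_hit.
Round 4: rule 6 [cache_hit, compile_b => compile_a]; rule 7 [cache_hit => link_lib]; rule 10 [cfg_changed, cache_hit => deploy_stage]; rule 13 [publish_ok, cache_hit => cond_1]. Adds compile_a, link_lib, deploy_stage, cond_1.
Round 5: rule 12 [compile_a => run_integ]. Adds run_integ.
run_integ first appears in round 5.

5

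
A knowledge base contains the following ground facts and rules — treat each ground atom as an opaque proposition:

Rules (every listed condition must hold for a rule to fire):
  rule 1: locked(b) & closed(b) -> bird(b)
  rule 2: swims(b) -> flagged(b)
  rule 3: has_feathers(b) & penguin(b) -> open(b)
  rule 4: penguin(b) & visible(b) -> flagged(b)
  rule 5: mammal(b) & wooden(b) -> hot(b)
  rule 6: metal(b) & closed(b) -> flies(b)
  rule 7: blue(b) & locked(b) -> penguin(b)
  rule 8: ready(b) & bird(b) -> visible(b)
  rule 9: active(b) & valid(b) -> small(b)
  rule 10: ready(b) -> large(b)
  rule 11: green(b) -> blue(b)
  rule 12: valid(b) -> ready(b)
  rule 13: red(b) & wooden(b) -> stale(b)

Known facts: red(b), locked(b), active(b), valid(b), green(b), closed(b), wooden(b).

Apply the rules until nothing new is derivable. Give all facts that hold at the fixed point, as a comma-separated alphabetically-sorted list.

Round 1: rule 1 [locked(b) & closed(b) -> bird(b)]; rule 9 [active(b) & valid(b) -> small(b)]; rule 11 [green(b) -> blue(b)]; rule 12 [valid(b) -> ready(b)]; rule 13 [red(b) & wooden(b) -> stale(b)]. Adds bird(b), small(b), blue(b), ready(b), stale(b).
Round 2: rule 7 [blue(b) & locked(b) -> penguin(b)]; rule 8 [ready(b) & bird(b) -> visible(b)]; rule 10 [ready(b) -> large(b)]. Adds penguin(b), visible(b), large(b).
Round 3: rule 4 [penguin(b) & visible(b) -> flagged(b)]. Adds flagged(b).

active(b), bird(b), blue(b), closed(b), flagged(b), green(b), large(b), locked(b), penguin(b), ready(b), red(b), small(b), stale(b), valid(b), visible(b), wooden(b)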